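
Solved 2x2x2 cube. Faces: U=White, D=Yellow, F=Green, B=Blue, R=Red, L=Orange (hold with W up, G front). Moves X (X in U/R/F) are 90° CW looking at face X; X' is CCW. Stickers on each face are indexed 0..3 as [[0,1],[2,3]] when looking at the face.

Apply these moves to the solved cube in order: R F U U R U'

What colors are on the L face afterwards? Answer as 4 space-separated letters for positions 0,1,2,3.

Answer: W G O B

Derivation:
After move 1 (R): R=RRRR U=WGWG F=GYGY D=YBYB B=WBWB
After move 2 (F): F=GGYY U=WGOO R=WRGR D=RRYB L=OYOB
After move 3 (U): U=OWOG F=WRYY R=WBGR B=OYWB L=GGOB
After move 4 (U): U=OOGW F=WBYY R=OYGR B=GGWB L=WROB
After move 5 (R): R=GORY U=OBGY F=WRYB D=RWYG B=WGOB
After move 6 (U'): U=BYOG F=WRYB R=WRRY B=GOOB L=WGOB
Query: L face = WGOB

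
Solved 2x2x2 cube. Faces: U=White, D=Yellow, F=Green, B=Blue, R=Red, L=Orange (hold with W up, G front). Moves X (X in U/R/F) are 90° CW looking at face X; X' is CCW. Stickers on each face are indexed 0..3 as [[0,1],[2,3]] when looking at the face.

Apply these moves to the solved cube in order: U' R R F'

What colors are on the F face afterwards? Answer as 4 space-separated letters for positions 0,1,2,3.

After move 1 (U'): U=WWWW F=OOGG R=GGRR B=RRBB L=BBOO
After move 2 (R): R=RGRG U=WOWG F=OYGY D=YBYR B=WRWB
After move 3 (R): R=RRGG U=WYWY F=OBGR D=YWYW B=GROB
After move 4 (F'): F=BROG U=WYRG R=WRYG D=BOYW L=BYOW
Query: F face = BROG

Answer: B R O G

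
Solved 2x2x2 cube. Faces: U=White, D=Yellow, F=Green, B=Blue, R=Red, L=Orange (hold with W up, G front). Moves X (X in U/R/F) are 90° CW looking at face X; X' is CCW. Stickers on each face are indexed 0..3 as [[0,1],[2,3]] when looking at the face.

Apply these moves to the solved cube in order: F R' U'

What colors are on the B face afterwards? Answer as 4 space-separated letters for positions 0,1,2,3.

After move 1 (F): F=GGGG U=WWOO R=WRWR D=RRYY L=OYOY
After move 2 (R'): R=RRWW U=WBOB F=GWGO D=RGYG B=YBRB
After move 3 (U'): U=BBWO F=OYGO R=GWWW B=RRRB L=YBOY
Query: B face = RRRB

Answer: R R R B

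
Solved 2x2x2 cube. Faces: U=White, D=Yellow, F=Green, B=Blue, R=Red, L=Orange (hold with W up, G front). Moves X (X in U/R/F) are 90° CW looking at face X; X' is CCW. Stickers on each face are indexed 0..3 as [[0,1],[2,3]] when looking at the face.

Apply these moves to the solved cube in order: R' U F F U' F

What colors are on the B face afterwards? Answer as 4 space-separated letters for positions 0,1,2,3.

Answer: O B Y B

Derivation:
After move 1 (R'): R=RRRR U=WBWB F=GWGW D=YGYG B=YBYB
After move 2 (U): U=WWBB F=RRGW R=YBRR B=OOYB L=GWOO
After move 3 (F): F=GRWR U=WWOW R=BBBR D=RYYG L=GYOG
After move 4 (F): F=WGRR U=WWGY R=OBWR D=BBYG L=GROY
After move 5 (U'): U=WYWG F=GRRR R=WGWR B=OBYB L=OOOY
After move 6 (F): F=RGRR U=WYYO R=WGGR D=WWYG L=OBOB
Query: B face = OBYB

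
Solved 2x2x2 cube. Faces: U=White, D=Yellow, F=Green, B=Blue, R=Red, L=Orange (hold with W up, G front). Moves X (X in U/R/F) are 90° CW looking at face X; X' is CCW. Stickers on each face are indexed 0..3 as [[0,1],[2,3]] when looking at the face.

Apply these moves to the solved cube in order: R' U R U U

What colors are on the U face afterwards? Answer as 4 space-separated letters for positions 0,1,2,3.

Answer: W B R W

Derivation:
After move 1 (R'): R=RRRR U=WBWB F=GWGW D=YGYG B=YBYB
After move 2 (U): U=WWBB F=RRGW R=YBRR B=OOYB L=GWOO
After move 3 (R): R=RYRB U=WRBW F=RGGG D=YYYO B=BOWB
After move 4 (U): U=BWWR F=RYGG R=BORB B=GWWB L=RGOO
After move 5 (U): U=WBRW F=BOGG R=GWRB B=RGWB L=RYOO
Query: U face = WBRW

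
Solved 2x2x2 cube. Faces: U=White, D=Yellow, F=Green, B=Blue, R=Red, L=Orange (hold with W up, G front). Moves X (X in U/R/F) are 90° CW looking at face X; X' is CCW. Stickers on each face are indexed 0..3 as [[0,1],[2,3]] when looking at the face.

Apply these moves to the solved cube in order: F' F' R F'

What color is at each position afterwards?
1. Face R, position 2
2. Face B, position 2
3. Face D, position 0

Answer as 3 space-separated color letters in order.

After move 1 (F'): F=GGGG U=WWRR R=YRYR D=OOYY L=OWOW
After move 2 (F'): F=GGGG U=WWYY R=OROR D=WWYY L=OROR
After move 3 (R): R=OORR U=WGYG F=GWGY D=WBYB B=YBWB
After move 4 (F'): F=WYGG U=WGOR R=BOWR D=RRYB L=OGOY
Query 1: R[2] = W
Query 2: B[2] = W
Query 3: D[0] = R

Answer: W W R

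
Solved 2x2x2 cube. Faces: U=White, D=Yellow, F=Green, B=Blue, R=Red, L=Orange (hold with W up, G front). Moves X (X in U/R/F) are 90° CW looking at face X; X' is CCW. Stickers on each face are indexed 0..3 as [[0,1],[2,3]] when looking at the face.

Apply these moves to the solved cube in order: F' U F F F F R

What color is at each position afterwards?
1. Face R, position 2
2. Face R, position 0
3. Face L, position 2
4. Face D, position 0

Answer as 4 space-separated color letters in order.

After move 1 (F'): F=GGGG U=WWRR R=YRYR D=OOYY L=OWOW
After move 2 (U): U=RWRW F=YRGG R=BBYR B=OWBB L=GGOW
After move 3 (F): F=GYGR U=RWWG R=RBWR D=YBYY L=GOOO
After move 4 (F): F=GGRY U=RWOO R=WBGR D=WRYY L=GYOB
After move 5 (F): F=RGYG U=RWBY R=OBOR D=GWYY L=GWOR
After move 6 (F): F=YRGG U=RWRW R=BBYR D=OOYY L=GGOW
After move 7 (R): R=YBRB U=RRRG F=YOGY D=OBYO B=WWWB
Query 1: R[2] = R
Query 2: R[0] = Y
Query 3: L[2] = O
Query 4: D[0] = O

Answer: R Y O O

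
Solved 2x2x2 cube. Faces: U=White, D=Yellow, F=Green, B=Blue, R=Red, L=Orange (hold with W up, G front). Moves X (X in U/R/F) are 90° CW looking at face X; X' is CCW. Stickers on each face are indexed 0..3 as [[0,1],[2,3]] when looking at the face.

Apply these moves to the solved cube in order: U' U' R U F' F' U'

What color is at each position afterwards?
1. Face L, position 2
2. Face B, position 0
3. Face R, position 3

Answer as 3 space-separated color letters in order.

After move 1 (U'): U=WWWW F=OOGG R=GGRR B=RRBB L=BBOO
After move 2 (U'): U=WWWW F=BBGG R=OORR B=GGBB L=RROO
After move 3 (R): R=RORO U=WBWG F=BYGY D=YBYG B=WGWB
After move 4 (U): U=WWGB F=ROGY R=WGRO B=RRWB L=BYOO
After move 5 (F'): F=OYRG U=WWWR R=BGYO D=YOYG L=BBOG
After move 6 (F'): F=YGOR U=WWBY R=OGYO D=BGYG L=BROW
After move 7 (U'): U=WYWB F=BROR R=YGYO B=OGWB L=RROW
Query 1: L[2] = O
Query 2: B[0] = O
Query 3: R[3] = O

Answer: O O O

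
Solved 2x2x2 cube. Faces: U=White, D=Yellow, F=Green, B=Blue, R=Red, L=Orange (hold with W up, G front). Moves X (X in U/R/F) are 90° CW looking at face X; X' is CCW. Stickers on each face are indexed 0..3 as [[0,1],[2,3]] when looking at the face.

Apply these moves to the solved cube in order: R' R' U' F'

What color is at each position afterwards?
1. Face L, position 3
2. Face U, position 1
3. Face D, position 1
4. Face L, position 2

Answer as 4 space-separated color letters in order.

After move 1 (R'): R=RRRR U=WBWB F=GWGW D=YGYG B=YBYB
After move 2 (R'): R=RRRR U=WYWY F=GBGB D=YWYW B=GBGB
After move 3 (U'): U=YYWW F=OOGB R=GBRR B=RRGB L=GBOO
After move 4 (F'): F=OBOG U=YYGR R=WBYR D=BOYW L=GWOW
Query 1: L[3] = W
Query 2: U[1] = Y
Query 3: D[1] = O
Query 4: L[2] = O

Answer: W Y O O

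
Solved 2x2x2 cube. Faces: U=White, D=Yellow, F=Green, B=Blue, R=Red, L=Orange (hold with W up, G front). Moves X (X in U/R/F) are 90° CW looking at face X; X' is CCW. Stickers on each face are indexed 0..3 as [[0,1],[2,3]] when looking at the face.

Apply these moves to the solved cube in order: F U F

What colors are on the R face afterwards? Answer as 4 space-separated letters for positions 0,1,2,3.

Answer: O B W R

Derivation:
After move 1 (F): F=GGGG U=WWOO R=WRWR D=RRYY L=OYOY
After move 2 (U): U=OWOW F=WRGG R=BBWR B=OYBB L=GGOY
After move 3 (F): F=GWGR U=OWYG R=OBWR D=WBYY L=GROR
Query: R face = OBWR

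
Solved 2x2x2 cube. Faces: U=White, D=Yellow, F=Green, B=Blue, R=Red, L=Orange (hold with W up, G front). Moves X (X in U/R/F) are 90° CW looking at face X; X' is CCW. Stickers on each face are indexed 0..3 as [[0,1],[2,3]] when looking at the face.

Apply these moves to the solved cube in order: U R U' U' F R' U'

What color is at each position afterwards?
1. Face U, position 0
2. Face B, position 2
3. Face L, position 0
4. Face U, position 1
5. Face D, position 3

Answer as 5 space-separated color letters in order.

Answer: W G O R O

Derivation:
After move 1 (U): U=WWWW F=RRGG R=BBRR B=OOBB L=GGOO
After move 2 (R): R=RBRB U=WRWG F=RYGY D=YBYO B=WOWB
After move 3 (U'): U=RGWW F=GGGY R=RYRB B=RBWB L=WOOO
After move 4 (U'): U=GWRW F=WOGY R=GGRB B=RYWB L=RBOO
After move 5 (F): F=GWYO U=GWOB R=RGWB D=RGYO L=RYOB
After move 6 (R'): R=GBRW U=GWOR F=GWYB D=RWYO B=OYGB
After move 7 (U'): U=WRGO F=RYYB R=GWRW B=GBGB L=OYOB
Query 1: U[0] = W
Query 2: B[2] = G
Query 3: L[0] = O
Query 4: U[1] = R
Query 5: D[3] = O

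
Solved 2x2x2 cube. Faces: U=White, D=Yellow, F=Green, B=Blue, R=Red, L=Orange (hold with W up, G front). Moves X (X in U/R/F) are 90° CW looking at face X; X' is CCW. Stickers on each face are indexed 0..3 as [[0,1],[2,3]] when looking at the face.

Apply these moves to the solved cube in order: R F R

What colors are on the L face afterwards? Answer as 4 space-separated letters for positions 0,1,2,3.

Answer: O Y O B

Derivation:
After move 1 (R): R=RRRR U=WGWG F=GYGY D=YBYB B=WBWB
After move 2 (F): F=GGYY U=WGOO R=WRGR D=RRYB L=OYOB
After move 3 (R): R=GWRR U=WGOY F=GRYB D=RWYW B=OBGB
Query: L face = OYOB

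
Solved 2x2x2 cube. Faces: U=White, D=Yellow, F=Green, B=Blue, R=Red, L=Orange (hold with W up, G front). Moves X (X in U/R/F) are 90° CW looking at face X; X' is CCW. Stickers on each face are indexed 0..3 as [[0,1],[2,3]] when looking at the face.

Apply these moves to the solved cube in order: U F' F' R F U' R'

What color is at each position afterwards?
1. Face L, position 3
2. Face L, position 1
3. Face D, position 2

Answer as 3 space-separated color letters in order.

Answer: B O Y

Derivation:
After move 1 (U): U=WWWW F=RRGG R=BBRR B=OOBB L=GGOO
After move 2 (F'): F=RGRG U=WWBR R=YBYR D=GOYY L=GWOW
After move 3 (F'): F=GGRR U=WWYY R=OBGR D=WWYY L=GROB
After move 4 (R): R=GORB U=WGYR F=GWRY D=WBYO B=YOWB
After move 5 (F): F=RGYW U=WGBR R=YORB D=RGYO L=GWOB
After move 6 (U'): U=GRWB F=GWYW R=RGRB B=YOWB L=YOOB
After move 7 (R'): R=GBRR U=GWWY F=GRYB D=RWYW B=OOGB
Query 1: L[3] = B
Query 2: L[1] = O
Query 3: D[2] = Y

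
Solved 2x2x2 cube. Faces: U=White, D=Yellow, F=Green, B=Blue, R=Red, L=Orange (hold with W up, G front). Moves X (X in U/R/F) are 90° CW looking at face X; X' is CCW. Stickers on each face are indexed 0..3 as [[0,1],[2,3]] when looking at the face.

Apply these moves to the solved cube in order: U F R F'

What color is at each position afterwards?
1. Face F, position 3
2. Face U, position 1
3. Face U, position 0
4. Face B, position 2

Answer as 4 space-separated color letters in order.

Answer: G R W W

Derivation:
After move 1 (U): U=WWWW F=RRGG R=BBRR B=OOBB L=GGOO
After move 2 (F): F=GRGR U=WWOG R=WBWR D=RBYY L=GYOY
After move 3 (R): R=WWRB U=WROR F=GBGY D=RBYO B=GOWB
After move 4 (F'): F=BYGG U=WRWR R=BWRB D=YYYO L=GROO
Query 1: F[3] = G
Query 2: U[1] = R
Query 3: U[0] = W
Query 4: B[2] = W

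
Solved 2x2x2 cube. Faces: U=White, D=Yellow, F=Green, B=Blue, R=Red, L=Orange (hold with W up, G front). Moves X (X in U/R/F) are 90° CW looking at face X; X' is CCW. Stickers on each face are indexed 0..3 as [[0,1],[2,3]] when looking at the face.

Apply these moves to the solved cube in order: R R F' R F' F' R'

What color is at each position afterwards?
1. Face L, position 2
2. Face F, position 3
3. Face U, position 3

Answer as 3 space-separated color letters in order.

After move 1 (R): R=RRRR U=WGWG F=GYGY D=YBYB B=WBWB
After move 2 (R): R=RRRR U=WYWY F=GBGB D=YWYW B=GBGB
After move 3 (F'): F=BBGG U=WYRR R=WRYR D=OOYW L=OYOW
After move 4 (R): R=YWRR U=WBRG F=BOGW D=OGYG B=RBYB
After move 5 (F'): F=OWBG U=WBYR R=GWOR D=YWYG L=OGOR
After move 6 (F'): F=WGOB U=WBGO R=WWYR D=GRYG L=OROY
After move 7 (R'): R=WRWY U=WYGR F=WBOO D=GGYB B=GBRB
Query 1: L[2] = O
Query 2: F[3] = O
Query 3: U[3] = R

Answer: O O R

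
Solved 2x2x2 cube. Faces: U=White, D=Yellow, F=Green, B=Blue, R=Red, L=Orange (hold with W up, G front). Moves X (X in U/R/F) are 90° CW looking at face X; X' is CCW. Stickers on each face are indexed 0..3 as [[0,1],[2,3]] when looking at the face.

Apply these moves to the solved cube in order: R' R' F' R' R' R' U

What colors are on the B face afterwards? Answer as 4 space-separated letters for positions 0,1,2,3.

Answer: O Y Y B

Derivation:
After move 1 (R'): R=RRRR U=WBWB F=GWGW D=YGYG B=YBYB
After move 2 (R'): R=RRRR U=WYWY F=GBGB D=YWYW B=GBGB
After move 3 (F'): F=BBGG U=WYRR R=WRYR D=OOYW L=OYOW
After move 4 (R'): R=RRWY U=WGRG F=BYGR D=OBYG B=WBOB
After move 5 (R'): R=RYRW U=WORW F=BGGG D=OYYR B=GBBB
After move 6 (R'): R=YWRR U=WBRG F=BOGW D=OGYG B=RBYB
After move 7 (U): U=RWGB F=YWGW R=RBRR B=OYYB L=BOOW
Query: B face = OYYB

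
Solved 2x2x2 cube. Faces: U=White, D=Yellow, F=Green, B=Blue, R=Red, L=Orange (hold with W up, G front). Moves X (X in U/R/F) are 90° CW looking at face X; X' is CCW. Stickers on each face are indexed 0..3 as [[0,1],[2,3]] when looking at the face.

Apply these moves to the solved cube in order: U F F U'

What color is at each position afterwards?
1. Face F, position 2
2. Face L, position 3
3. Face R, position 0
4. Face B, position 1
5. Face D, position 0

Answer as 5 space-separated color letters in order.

Answer: R B G B W

Derivation:
After move 1 (U): U=WWWW F=RRGG R=BBRR B=OOBB L=GGOO
After move 2 (F): F=GRGR U=WWOG R=WBWR D=RBYY L=GYOY
After move 3 (F): F=GGRR U=WWYY R=OBGR D=WWYY L=GROB
After move 4 (U'): U=WYWY F=GRRR R=GGGR B=OBBB L=OOOB
Query 1: F[2] = R
Query 2: L[3] = B
Query 3: R[0] = G
Query 4: B[1] = B
Query 5: D[0] = W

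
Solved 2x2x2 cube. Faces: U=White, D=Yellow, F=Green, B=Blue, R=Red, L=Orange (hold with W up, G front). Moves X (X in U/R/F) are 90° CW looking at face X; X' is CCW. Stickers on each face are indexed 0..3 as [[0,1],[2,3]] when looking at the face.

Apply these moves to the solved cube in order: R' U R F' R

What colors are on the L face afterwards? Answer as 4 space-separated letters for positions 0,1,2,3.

Answer: G W O B

Derivation:
After move 1 (R'): R=RRRR U=WBWB F=GWGW D=YGYG B=YBYB
After move 2 (U): U=WWBB F=RRGW R=YBRR B=OOYB L=GWOO
After move 3 (R): R=RYRB U=WRBW F=RGGG D=YYYO B=BOWB
After move 4 (F'): F=GGRG U=WRRR R=YYYB D=WOYO L=GWOB
After move 5 (R): R=YYBY U=WGRG F=GORO D=WWYB B=RORB
Query: L face = GWOB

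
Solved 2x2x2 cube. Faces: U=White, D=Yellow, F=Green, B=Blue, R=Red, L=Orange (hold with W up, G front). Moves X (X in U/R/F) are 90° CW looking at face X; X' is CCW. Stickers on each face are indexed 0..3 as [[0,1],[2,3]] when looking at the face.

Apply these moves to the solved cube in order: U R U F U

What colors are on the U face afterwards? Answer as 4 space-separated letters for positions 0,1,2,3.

Answer: O W Y W

Derivation:
After move 1 (U): U=WWWW F=RRGG R=BBRR B=OOBB L=GGOO
After move 2 (R): R=RBRB U=WRWG F=RYGY D=YBYO B=WOWB
After move 3 (U): U=WWGR F=RBGY R=WORB B=GGWB L=RYOO
After move 4 (F): F=GRYB U=WWOY R=GORB D=RWYO L=RYOB
After move 5 (U): U=OWYW F=GOYB R=GGRB B=RYWB L=GROB
Query: U face = OWYW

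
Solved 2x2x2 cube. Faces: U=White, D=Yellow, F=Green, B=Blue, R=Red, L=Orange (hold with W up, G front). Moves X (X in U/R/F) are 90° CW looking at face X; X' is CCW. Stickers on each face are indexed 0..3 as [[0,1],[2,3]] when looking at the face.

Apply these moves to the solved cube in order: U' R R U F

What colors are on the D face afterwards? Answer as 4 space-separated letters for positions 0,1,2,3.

Answer: G G Y W

Derivation:
After move 1 (U'): U=WWWW F=OOGG R=GGRR B=RRBB L=BBOO
After move 2 (R): R=RGRG U=WOWG F=OYGY D=YBYR B=WRWB
After move 3 (R): R=RRGG U=WYWY F=OBGR D=YWYW B=GROB
After move 4 (U): U=WWYY F=RRGR R=GRGG B=BBOB L=OBOO
After move 5 (F): F=GRRR U=WWOB R=YRYG D=GGYW L=OYOW
Query: D face = GGYW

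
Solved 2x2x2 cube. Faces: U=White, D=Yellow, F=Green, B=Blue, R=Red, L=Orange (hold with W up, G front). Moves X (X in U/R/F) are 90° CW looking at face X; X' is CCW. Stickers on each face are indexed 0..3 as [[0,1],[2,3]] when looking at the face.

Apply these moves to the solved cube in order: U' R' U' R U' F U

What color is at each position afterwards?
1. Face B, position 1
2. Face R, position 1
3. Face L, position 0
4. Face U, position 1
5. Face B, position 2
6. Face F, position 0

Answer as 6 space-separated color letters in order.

After move 1 (U'): U=WWWW F=OOGG R=GGRR B=RRBB L=BBOO
After move 2 (R'): R=GRGR U=WBWR F=OWGW D=YOYG B=YRYB
After move 3 (U'): U=BRWW F=BBGW R=OWGR B=GRYB L=YROO
After move 4 (R): R=GORW U=BBWW F=BOGG D=YYYG B=WRRB
After move 5 (U'): U=BWBW F=YRGG R=BORW B=GORB L=WROO
After move 6 (F): F=GYGR U=BWOR R=BOWW D=RBYG L=WYOY
After move 7 (U): U=OBRW F=BOGR R=GOWW B=WYRB L=GYOY
Query 1: B[1] = Y
Query 2: R[1] = O
Query 3: L[0] = G
Query 4: U[1] = B
Query 5: B[2] = R
Query 6: F[0] = B

Answer: Y O G B R B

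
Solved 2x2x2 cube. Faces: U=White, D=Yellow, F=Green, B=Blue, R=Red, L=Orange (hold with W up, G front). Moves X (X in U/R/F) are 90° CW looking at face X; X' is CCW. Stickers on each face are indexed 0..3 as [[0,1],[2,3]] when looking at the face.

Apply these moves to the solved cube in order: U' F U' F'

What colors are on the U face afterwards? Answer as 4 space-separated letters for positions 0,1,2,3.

After move 1 (U'): U=WWWW F=OOGG R=GGRR B=RRBB L=BBOO
After move 2 (F): F=GOGO U=WWOB R=WGWR D=RGYY L=BYOY
After move 3 (U'): U=WBWO F=BYGO R=GOWR B=WGBB L=RROY
After move 4 (F'): F=YOBG U=WBGW R=GORR D=RYYY L=ROOW
Query: U face = WBGW

Answer: W B G W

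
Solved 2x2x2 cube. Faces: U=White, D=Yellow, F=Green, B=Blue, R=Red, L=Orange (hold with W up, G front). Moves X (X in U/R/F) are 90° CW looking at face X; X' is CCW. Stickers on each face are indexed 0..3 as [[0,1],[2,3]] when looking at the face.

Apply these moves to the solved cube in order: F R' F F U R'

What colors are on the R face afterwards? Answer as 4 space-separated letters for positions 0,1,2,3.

Answer: B W Y Y

Derivation:
After move 1 (F): F=GGGG U=WWOO R=WRWR D=RRYY L=OYOY
After move 2 (R'): R=RRWW U=WBOB F=GWGO D=RGYG B=YBRB
After move 3 (F): F=GGOW U=WBYY R=ORBW D=WRYG L=OROG
After move 4 (F): F=OGWG U=WBGR R=YRYW D=BOYG L=OWOR
After move 5 (U): U=GWRB F=YRWG R=YBYW B=OWRB L=OGOR
After move 6 (R'): R=BWYY U=GRRO F=YWWB D=BRYG B=GWOB
Query: R face = BWYY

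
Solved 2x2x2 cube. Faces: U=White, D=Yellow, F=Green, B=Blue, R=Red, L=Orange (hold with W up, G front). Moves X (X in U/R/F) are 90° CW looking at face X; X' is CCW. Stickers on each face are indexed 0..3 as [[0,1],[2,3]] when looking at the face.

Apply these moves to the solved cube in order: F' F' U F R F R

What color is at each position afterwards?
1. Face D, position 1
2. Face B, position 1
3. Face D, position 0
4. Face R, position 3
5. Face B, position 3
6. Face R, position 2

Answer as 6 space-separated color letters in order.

Answer: W R R Y B B

Derivation:
After move 1 (F'): F=GGGG U=WWRR R=YRYR D=OOYY L=OWOW
After move 2 (F'): F=GGGG U=WWYY R=OROR D=WWYY L=OROR
After move 3 (U): U=YWYW F=ORGG R=BBOR B=ORBB L=GGOR
After move 4 (F): F=GOGR U=YWRG R=YBWR D=OBYY L=GWOW
After move 5 (R): R=WYRB U=YORR F=GBGY D=OBYO B=GRWB
After move 6 (F): F=GGYB U=YOWW R=RYRB D=RWYO L=GOOB
After move 7 (R): R=RRBY U=YGWB F=GWYO D=RWYG B=WROB
Query 1: D[1] = W
Query 2: B[1] = R
Query 3: D[0] = R
Query 4: R[3] = Y
Query 5: B[3] = B
Query 6: R[2] = B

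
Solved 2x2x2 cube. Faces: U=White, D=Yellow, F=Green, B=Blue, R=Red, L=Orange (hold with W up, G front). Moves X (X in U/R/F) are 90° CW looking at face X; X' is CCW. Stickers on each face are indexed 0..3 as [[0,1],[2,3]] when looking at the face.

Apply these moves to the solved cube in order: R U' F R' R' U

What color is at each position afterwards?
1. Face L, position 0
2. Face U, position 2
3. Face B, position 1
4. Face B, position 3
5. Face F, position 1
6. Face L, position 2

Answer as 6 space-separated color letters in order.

Answer: G B Y B W O

Derivation:
After move 1 (R): R=RRRR U=WGWG F=GYGY D=YBYB B=WBWB
After move 2 (U'): U=GGWW F=OOGY R=GYRR B=RRWB L=WBOO
After move 3 (F): F=GOYO U=GGOB R=WYWR D=RGYB L=WYOB
After move 4 (R'): R=YRWW U=GWOR F=GGYB D=ROYO B=BRGB
After move 5 (R'): R=RWYW U=GGOB F=GWYR D=RGYB B=OROB
After move 6 (U): U=OGBG F=RWYR R=ORYW B=WYOB L=GWOB
Query 1: L[0] = G
Query 2: U[2] = B
Query 3: B[1] = Y
Query 4: B[3] = B
Query 5: F[1] = W
Query 6: L[2] = O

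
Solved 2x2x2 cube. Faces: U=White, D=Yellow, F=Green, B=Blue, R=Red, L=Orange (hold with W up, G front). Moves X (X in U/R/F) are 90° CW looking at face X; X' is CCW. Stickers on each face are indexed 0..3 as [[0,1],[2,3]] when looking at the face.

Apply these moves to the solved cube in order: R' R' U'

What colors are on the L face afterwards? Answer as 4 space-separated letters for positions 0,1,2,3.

Answer: G B O O

Derivation:
After move 1 (R'): R=RRRR U=WBWB F=GWGW D=YGYG B=YBYB
After move 2 (R'): R=RRRR U=WYWY F=GBGB D=YWYW B=GBGB
After move 3 (U'): U=YYWW F=OOGB R=GBRR B=RRGB L=GBOO
Query: L face = GBOO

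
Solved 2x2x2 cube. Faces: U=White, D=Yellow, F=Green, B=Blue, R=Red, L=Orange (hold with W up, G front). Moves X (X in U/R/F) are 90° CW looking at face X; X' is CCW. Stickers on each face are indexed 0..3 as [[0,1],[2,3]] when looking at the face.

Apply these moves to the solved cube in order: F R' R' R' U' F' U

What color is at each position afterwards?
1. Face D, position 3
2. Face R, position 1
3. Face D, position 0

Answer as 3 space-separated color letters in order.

Answer: B W B

Derivation:
After move 1 (F): F=GGGG U=WWOO R=WRWR D=RRYY L=OYOY
After move 2 (R'): R=RRWW U=WBOB F=GWGO D=RGYG B=YBRB
After move 3 (R'): R=RWRW U=WROY F=GBGB D=RWYO B=GBGB
After move 4 (R'): R=WWRR U=WGOG F=GRGY D=RBYB B=OBWB
After move 5 (U'): U=GGWO F=OYGY R=GRRR B=WWWB L=OBOY
After move 6 (F'): F=YYOG U=GGGR R=BRRR D=BYYB L=OOOW
After move 7 (U): U=GGRG F=BROG R=WWRR B=OOWB L=YYOW
Query 1: D[3] = B
Query 2: R[1] = W
Query 3: D[0] = B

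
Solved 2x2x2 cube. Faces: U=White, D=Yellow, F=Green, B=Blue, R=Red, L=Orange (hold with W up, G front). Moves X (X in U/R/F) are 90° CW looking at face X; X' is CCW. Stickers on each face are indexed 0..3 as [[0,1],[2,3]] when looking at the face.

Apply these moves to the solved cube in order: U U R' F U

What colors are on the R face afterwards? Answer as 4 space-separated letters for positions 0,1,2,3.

After move 1 (U): U=WWWW F=RRGG R=BBRR B=OOBB L=GGOO
After move 2 (U): U=WWWW F=BBGG R=OORR B=GGBB L=RROO
After move 3 (R'): R=OROR U=WBWG F=BWGW D=YBYG B=YGYB
After move 4 (F): F=GBWW U=WBOR R=WRGR D=OOYG L=RYOB
After move 5 (U): U=OWRB F=WRWW R=YGGR B=RYYB L=GBOB
Query: R face = YGGR

Answer: Y G G R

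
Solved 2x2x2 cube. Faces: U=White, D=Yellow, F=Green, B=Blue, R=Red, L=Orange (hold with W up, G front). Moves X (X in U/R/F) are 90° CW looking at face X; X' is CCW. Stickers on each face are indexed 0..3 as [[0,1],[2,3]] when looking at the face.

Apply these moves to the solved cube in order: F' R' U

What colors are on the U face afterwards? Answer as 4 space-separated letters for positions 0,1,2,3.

After move 1 (F'): F=GGGG U=WWRR R=YRYR D=OOYY L=OWOW
After move 2 (R'): R=RRYY U=WBRB F=GWGR D=OGYG B=YBOB
After move 3 (U): U=RWBB F=RRGR R=YBYY B=OWOB L=GWOW
Query: U face = RWBB

Answer: R W B B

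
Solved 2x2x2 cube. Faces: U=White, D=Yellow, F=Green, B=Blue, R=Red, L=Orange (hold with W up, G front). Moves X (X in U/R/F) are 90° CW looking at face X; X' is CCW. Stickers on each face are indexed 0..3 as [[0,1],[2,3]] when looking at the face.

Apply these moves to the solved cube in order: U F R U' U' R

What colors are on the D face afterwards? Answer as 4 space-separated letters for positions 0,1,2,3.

After move 1 (U): U=WWWW F=RRGG R=BBRR B=OOBB L=GGOO
After move 2 (F): F=GRGR U=WWOG R=WBWR D=RBYY L=GYOY
After move 3 (R): R=WWRB U=WROR F=GBGY D=RBYO B=GOWB
After move 4 (U'): U=RRWO F=GYGY R=GBRB B=WWWB L=GOOY
After move 5 (U'): U=RORW F=GOGY R=GYRB B=GBWB L=WWOY
After move 6 (R): R=RGBY U=RORY F=GBGO D=RWYG B=WBOB
Query: D face = RWYG

Answer: R W Y G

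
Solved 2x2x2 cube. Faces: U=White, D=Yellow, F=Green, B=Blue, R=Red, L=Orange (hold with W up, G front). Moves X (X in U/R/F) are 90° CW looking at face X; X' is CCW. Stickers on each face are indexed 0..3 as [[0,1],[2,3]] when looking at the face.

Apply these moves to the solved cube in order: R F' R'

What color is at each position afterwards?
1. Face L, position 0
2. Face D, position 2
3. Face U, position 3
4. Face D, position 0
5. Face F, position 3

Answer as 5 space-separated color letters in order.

After move 1 (R): R=RRRR U=WGWG F=GYGY D=YBYB B=WBWB
After move 2 (F'): F=YYGG U=WGRR R=BRYR D=OOYB L=OGOW
After move 3 (R'): R=RRBY U=WWRW F=YGGR D=OYYG B=BBOB
Query 1: L[0] = O
Query 2: D[2] = Y
Query 3: U[3] = W
Query 4: D[0] = O
Query 5: F[3] = R

Answer: O Y W O R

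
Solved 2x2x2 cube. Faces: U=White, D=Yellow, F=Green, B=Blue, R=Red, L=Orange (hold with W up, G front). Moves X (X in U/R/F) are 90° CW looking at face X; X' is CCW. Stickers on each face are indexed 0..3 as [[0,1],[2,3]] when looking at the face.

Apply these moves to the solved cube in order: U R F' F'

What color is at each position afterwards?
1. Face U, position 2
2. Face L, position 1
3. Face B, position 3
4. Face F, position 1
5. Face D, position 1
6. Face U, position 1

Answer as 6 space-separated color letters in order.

After move 1 (U): U=WWWW F=RRGG R=BBRR B=OOBB L=GGOO
After move 2 (R): R=RBRB U=WRWG F=RYGY D=YBYO B=WOWB
After move 3 (F'): F=YYRG U=WRRR R=BBYB D=GOYO L=GGOW
After move 4 (F'): F=YGYR U=WRBY R=OBGB D=GWYO L=GROR
Query 1: U[2] = B
Query 2: L[1] = R
Query 3: B[3] = B
Query 4: F[1] = G
Query 5: D[1] = W
Query 6: U[1] = R

Answer: B R B G W R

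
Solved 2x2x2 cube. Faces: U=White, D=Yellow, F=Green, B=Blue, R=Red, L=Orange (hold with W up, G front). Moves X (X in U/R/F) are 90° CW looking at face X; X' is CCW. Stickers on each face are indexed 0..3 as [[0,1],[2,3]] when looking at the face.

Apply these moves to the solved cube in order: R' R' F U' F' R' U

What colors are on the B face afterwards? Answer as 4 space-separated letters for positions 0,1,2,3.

After move 1 (R'): R=RRRR U=WBWB F=GWGW D=YGYG B=YBYB
After move 2 (R'): R=RRRR U=WYWY F=GBGB D=YWYW B=GBGB
After move 3 (F): F=GGBB U=WYOO R=WRYR D=RRYW L=OYOW
After move 4 (U'): U=YOWO F=OYBB R=GGYR B=WRGB L=GBOW
After move 5 (F'): F=YBOB U=YOGY R=RGRR D=BWYW L=GOOW
After move 6 (R'): R=GRRR U=YGGW F=YOOY D=BBYB B=WRWB
After move 7 (U): U=GYWG F=GROY R=WRRR B=GOWB L=YOOW
Query: B face = GOWB

Answer: G O W B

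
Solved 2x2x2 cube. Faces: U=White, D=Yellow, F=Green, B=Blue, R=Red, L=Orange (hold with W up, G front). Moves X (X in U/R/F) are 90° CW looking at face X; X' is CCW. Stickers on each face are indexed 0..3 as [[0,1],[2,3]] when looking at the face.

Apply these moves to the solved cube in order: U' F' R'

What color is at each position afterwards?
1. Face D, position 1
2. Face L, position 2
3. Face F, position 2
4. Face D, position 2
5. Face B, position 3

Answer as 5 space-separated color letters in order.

Answer: G O O Y B

Derivation:
After move 1 (U'): U=WWWW F=OOGG R=GGRR B=RRBB L=BBOO
After move 2 (F'): F=OGOG U=WWGR R=YGYR D=BOYY L=BWOW
After move 3 (R'): R=GRYY U=WBGR F=OWOR D=BGYG B=YROB
Query 1: D[1] = G
Query 2: L[2] = O
Query 3: F[2] = O
Query 4: D[2] = Y
Query 5: B[3] = B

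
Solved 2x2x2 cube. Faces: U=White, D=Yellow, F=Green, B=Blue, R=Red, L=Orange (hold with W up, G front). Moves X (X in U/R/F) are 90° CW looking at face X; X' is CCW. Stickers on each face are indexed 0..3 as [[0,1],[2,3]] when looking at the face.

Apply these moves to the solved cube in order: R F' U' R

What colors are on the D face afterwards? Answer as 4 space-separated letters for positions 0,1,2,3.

After move 1 (R): R=RRRR U=WGWG F=GYGY D=YBYB B=WBWB
After move 2 (F'): F=YYGG U=WGRR R=BRYR D=OOYB L=OGOW
After move 3 (U'): U=GRWR F=OGGG R=YYYR B=BRWB L=WBOW
After move 4 (R): R=YYRY U=GGWG F=OOGB D=OWYB B=RRRB
Query: D face = OWYB

Answer: O W Y B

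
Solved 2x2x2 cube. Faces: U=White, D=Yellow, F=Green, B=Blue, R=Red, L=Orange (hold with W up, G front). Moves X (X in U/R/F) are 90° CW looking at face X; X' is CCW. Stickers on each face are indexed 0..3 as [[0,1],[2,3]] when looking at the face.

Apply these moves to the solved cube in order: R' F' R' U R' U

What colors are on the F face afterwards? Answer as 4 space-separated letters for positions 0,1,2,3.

Answer: B Y G Y

Derivation:
After move 1 (R'): R=RRRR U=WBWB F=GWGW D=YGYG B=YBYB
After move 2 (F'): F=WWGG U=WBRR R=GRYR D=OOYG L=OBOW
After move 3 (R'): R=RRGY U=WYRY F=WBGR D=OWYG B=GBOB
After move 4 (U): U=RWYY F=RRGR R=GBGY B=OBOB L=WBOW
After move 5 (R'): R=BYGG U=ROYO F=RWGY D=ORYR B=GBWB
After move 6 (U): U=YROO F=BYGY R=GBGG B=WBWB L=RWOW
Query: F face = BYGY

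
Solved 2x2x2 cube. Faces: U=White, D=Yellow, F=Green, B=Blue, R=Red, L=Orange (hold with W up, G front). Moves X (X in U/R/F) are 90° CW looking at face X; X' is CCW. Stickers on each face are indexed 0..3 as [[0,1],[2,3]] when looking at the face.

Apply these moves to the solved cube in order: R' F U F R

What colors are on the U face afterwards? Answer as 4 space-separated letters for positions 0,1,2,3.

Answer: O W G R

Derivation:
After move 1 (R'): R=RRRR U=WBWB F=GWGW D=YGYG B=YBYB
After move 2 (F): F=GGWW U=WBOO R=WRBR D=RRYG L=OYOG
After move 3 (U): U=OWOB F=WRWW R=YBBR B=OYYB L=GGOG
After move 4 (F): F=WWWR U=OWGG R=OBBR D=BYYG L=GROR
After move 5 (R): R=BORB U=OWGR F=WYWG D=BYYO B=GYWB
Query: U face = OWGR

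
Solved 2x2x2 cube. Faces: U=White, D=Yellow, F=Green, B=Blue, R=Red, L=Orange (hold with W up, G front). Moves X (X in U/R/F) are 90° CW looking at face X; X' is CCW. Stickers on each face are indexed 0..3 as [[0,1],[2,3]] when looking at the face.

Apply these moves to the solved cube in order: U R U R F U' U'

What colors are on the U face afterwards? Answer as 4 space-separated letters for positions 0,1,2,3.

After move 1 (U): U=WWWW F=RRGG R=BBRR B=OOBB L=GGOO
After move 2 (R): R=RBRB U=WRWG F=RYGY D=YBYO B=WOWB
After move 3 (U): U=WWGR F=RBGY R=WORB B=GGWB L=RYOO
After move 4 (R): R=RWBO U=WBGY F=RBGO D=YWYG B=RGWB
After move 5 (F): F=GROB U=WBOY R=GWYO D=BRYG L=RYOW
After move 6 (U'): U=BYWO F=RYOB R=GRYO B=GWWB L=RGOW
After move 7 (U'): U=YOBW F=RGOB R=RYYO B=GRWB L=GWOW
Query: U face = YOBW

Answer: Y O B W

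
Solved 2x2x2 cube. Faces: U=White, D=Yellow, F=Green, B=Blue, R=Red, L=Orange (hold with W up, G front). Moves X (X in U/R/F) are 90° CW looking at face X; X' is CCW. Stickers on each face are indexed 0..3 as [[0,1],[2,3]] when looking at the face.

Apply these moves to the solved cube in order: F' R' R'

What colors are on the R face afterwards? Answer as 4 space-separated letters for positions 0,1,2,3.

After move 1 (F'): F=GGGG U=WWRR R=YRYR D=OOYY L=OWOW
After move 2 (R'): R=RRYY U=WBRB F=GWGR D=OGYG B=YBOB
After move 3 (R'): R=RYRY U=WORY F=GBGB D=OWYR B=GBGB
Query: R face = RYRY

Answer: R Y R Y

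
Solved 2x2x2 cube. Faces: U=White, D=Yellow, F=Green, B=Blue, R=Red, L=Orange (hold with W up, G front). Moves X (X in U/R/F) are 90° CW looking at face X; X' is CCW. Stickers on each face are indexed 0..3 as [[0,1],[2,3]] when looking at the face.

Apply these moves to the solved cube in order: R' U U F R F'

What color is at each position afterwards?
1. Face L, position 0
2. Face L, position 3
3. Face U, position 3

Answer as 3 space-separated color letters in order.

After move 1 (R'): R=RRRR U=WBWB F=GWGW D=YGYG B=YBYB
After move 2 (U): U=WWBB F=RRGW R=YBRR B=OOYB L=GWOO
After move 3 (U): U=BWBW F=YBGW R=OORR B=GWYB L=RROO
After move 4 (F): F=GYWB U=BWOR R=BOWR D=ROYG L=RYOG
After move 5 (R): R=WBRO U=BYOB F=GOWG D=RYYG B=RWWB
After move 6 (F'): F=OGGW U=BYWR R=YBRO D=YGYG L=RBOO
Query 1: L[0] = R
Query 2: L[3] = O
Query 3: U[3] = R

Answer: R O R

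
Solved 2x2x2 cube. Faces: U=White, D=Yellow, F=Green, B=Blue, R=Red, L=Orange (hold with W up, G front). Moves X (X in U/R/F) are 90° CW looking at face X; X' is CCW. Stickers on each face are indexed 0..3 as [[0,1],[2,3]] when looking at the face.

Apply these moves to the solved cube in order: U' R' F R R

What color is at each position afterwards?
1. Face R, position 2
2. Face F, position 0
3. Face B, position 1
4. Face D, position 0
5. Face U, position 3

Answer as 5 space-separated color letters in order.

After move 1 (U'): U=WWWW F=OOGG R=GGRR B=RRBB L=BBOO
After move 2 (R'): R=GRGR U=WBWR F=OWGW D=YOYG B=YRYB
After move 3 (F): F=GOWW U=WBOB R=WRRR D=GGYG L=BYOO
After move 4 (R): R=RWRR U=WOOW F=GGWG D=GYYY B=BRBB
After move 5 (R): R=RRRW U=WGOG F=GYWY D=GBYB B=WROB
Query 1: R[2] = R
Query 2: F[0] = G
Query 3: B[1] = R
Query 4: D[0] = G
Query 5: U[3] = G

Answer: R G R G G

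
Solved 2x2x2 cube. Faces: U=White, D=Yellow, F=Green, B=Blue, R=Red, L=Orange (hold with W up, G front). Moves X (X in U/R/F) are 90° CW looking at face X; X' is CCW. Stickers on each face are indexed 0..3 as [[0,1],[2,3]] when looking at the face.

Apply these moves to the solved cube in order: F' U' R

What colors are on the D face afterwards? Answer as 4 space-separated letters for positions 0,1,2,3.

Answer: O B Y Y

Derivation:
After move 1 (F'): F=GGGG U=WWRR R=YRYR D=OOYY L=OWOW
After move 2 (U'): U=WRWR F=OWGG R=GGYR B=YRBB L=BBOW
After move 3 (R): R=YGRG U=WWWG F=OOGY D=OBYY B=RRRB
Query: D face = OBYY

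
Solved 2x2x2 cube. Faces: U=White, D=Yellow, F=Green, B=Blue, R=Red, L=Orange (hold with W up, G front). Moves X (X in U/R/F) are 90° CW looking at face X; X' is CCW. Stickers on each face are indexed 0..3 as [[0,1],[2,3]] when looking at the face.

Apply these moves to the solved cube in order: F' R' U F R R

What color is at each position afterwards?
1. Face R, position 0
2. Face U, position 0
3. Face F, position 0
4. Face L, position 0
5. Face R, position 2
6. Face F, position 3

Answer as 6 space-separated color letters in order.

Answer: Y R G G B O

Derivation:
After move 1 (F'): F=GGGG U=WWRR R=YRYR D=OOYY L=OWOW
After move 2 (R'): R=RRYY U=WBRB F=GWGR D=OGYG B=YBOB
After move 3 (U): U=RWBB F=RRGR R=YBYY B=OWOB L=GWOW
After move 4 (F): F=GRRR U=RWWW R=BBBY D=YYYG L=GOOG
After move 5 (R): R=BBYB U=RRWR F=GYRG D=YOYO B=WWWB
After move 6 (R): R=YBBB U=RYWG F=GORO D=YWYW B=RWRB
Query 1: R[0] = Y
Query 2: U[0] = R
Query 3: F[0] = G
Query 4: L[0] = G
Query 5: R[2] = B
Query 6: F[3] = O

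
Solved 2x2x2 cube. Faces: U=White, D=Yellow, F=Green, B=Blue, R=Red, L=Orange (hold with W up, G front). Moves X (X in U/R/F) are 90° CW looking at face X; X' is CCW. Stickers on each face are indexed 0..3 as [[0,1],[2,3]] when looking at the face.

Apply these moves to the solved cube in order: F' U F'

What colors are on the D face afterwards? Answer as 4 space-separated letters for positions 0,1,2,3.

Answer: G W Y Y

Derivation:
After move 1 (F'): F=GGGG U=WWRR R=YRYR D=OOYY L=OWOW
After move 2 (U): U=RWRW F=YRGG R=BBYR B=OWBB L=GGOW
After move 3 (F'): F=RGYG U=RWBY R=OBOR D=GWYY L=GWOR
Query: D face = GWYY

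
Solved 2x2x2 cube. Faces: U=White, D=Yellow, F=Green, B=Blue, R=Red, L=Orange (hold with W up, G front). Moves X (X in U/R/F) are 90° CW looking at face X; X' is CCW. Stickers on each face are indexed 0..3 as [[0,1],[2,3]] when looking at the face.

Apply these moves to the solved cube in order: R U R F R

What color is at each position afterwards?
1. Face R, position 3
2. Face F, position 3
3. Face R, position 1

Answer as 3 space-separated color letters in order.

Answer: W O G

Derivation:
After move 1 (R): R=RRRR U=WGWG F=GYGY D=YBYB B=WBWB
After move 2 (U): U=WWGG F=RRGY R=WBRR B=OOWB L=GYOO
After move 3 (R): R=RWRB U=WRGY F=RBGB D=YWYO B=GOWB
After move 4 (F): F=GRBB U=WROY R=GWYB D=RRYO L=GYOW
After move 5 (R): R=YGBW U=WROB F=GRBO D=RWYG B=YORB
Query 1: R[3] = W
Query 2: F[3] = O
Query 3: R[1] = G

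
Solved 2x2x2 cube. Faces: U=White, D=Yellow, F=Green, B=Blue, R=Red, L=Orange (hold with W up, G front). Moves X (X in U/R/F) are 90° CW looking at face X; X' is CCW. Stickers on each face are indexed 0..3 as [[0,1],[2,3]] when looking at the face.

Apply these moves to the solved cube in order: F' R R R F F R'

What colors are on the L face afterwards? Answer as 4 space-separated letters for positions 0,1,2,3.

Answer: O Y O R

Derivation:
After move 1 (F'): F=GGGG U=WWRR R=YRYR D=OOYY L=OWOW
After move 2 (R): R=YYRR U=WGRG F=GOGY D=OBYB B=RBWB
After move 3 (R): R=RYRY U=WORY F=GBGB D=OWYR B=GBGB
After move 4 (R): R=RRYY U=WBRB F=GWGR D=OGYG B=YBOB
After move 5 (F): F=GGRW U=WBWW R=RRBY D=YRYG L=OOOG
After move 6 (F): F=RGWG U=WBGO R=WRWY D=BRYG L=OYOR
After move 7 (R'): R=RYWW U=WOGY F=RBWO D=BGYG B=GBRB
Query: L face = OYOR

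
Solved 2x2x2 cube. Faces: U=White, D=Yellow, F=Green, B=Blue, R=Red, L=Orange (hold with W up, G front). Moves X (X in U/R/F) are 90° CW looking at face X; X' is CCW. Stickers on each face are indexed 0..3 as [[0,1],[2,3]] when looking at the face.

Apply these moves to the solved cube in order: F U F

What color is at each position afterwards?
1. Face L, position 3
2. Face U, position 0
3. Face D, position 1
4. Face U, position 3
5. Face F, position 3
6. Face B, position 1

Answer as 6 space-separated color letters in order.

Answer: R O B G R Y

Derivation:
After move 1 (F): F=GGGG U=WWOO R=WRWR D=RRYY L=OYOY
After move 2 (U): U=OWOW F=WRGG R=BBWR B=OYBB L=GGOY
After move 3 (F): F=GWGR U=OWYG R=OBWR D=WBYY L=GROR
Query 1: L[3] = R
Query 2: U[0] = O
Query 3: D[1] = B
Query 4: U[3] = G
Query 5: F[3] = R
Query 6: B[1] = Y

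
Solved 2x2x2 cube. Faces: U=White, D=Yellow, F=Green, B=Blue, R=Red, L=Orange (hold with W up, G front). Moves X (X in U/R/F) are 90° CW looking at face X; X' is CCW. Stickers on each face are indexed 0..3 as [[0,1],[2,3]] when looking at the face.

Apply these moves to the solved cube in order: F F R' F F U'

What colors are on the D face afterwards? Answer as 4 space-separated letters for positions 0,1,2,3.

Answer: B Y Y G

Derivation:
After move 1 (F): F=GGGG U=WWOO R=WRWR D=RRYY L=OYOY
After move 2 (F): F=GGGG U=WWYY R=OROR D=WWYY L=OROR
After move 3 (R'): R=RROO U=WBYB F=GWGY D=WGYG B=YBWB
After move 4 (F): F=GGYW U=WBRR R=YRBO D=ORYG L=OWOG
After move 5 (F): F=YGWG U=WBGW R=RRRO D=BYYG L=OOOR
After move 6 (U'): U=BWWG F=OOWG R=YGRO B=RRWB L=YBOR
Query: D face = BYYG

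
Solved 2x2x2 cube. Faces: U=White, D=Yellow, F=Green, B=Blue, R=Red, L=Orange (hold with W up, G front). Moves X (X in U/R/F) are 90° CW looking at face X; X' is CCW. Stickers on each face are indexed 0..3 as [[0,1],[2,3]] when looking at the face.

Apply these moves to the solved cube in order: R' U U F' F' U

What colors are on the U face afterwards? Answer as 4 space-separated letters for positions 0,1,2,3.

Answer: G B Y W

Derivation:
After move 1 (R'): R=RRRR U=WBWB F=GWGW D=YGYG B=YBYB
After move 2 (U): U=WWBB F=RRGW R=YBRR B=OOYB L=GWOO
After move 3 (U): U=BWBW F=YBGW R=OORR B=GWYB L=RROO
After move 4 (F'): F=BWYG U=BWOR R=GOYR D=ROYG L=RWOB
After move 5 (F'): F=WGBY U=BWGY R=OORR D=WBYG L=RROO
After move 6 (U): U=GBYW F=OOBY R=GWRR B=RRYB L=WGOO
Query: U face = GBYW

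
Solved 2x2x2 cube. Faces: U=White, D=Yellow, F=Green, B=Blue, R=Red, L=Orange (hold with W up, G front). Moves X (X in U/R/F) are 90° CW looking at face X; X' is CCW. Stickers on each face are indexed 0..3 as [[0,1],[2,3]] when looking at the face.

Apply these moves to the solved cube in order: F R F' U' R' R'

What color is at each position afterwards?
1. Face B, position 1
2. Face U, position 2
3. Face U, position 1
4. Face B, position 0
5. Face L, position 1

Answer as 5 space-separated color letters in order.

After move 1 (F): F=GGGG U=WWOO R=WRWR D=RRYY L=OYOY
After move 2 (R): R=WWRR U=WGOG F=GRGY D=RBYB B=OBWB
After move 3 (F'): F=RYGG U=WGWR R=BWRR D=YYYB L=OGOO
After move 4 (U'): U=GRWW F=OGGG R=RYRR B=BWWB L=OBOO
After move 5 (R'): R=YRRR U=GWWB F=ORGW D=YGYG B=BWYB
After move 6 (R'): R=RRYR U=GYWB F=OWGB D=YRYW B=GWGB
Query 1: B[1] = W
Query 2: U[2] = W
Query 3: U[1] = Y
Query 4: B[0] = G
Query 5: L[1] = B

Answer: W W Y G B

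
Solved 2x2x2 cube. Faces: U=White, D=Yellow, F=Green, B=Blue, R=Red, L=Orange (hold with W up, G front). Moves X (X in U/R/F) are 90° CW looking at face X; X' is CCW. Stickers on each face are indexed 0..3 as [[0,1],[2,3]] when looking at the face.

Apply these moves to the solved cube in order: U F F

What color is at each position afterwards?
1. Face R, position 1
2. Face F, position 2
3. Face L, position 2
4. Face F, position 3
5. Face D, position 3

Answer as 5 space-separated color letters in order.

After move 1 (U): U=WWWW F=RRGG R=BBRR B=OOBB L=GGOO
After move 2 (F): F=GRGR U=WWOG R=WBWR D=RBYY L=GYOY
After move 3 (F): F=GGRR U=WWYY R=OBGR D=WWYY L=GROB
Query 1: R[1] = B
Query 2: F[2] = R
Query 3: L[2] = O
Query 4: F[3] = R
Query 5: D[3] = Y

Answer: B R O R Y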